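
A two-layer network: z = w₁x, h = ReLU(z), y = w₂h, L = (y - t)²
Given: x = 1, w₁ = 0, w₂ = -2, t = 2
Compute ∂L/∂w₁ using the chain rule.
∂L/∂w₁ = 0

Forward pass:
z = w₁x = 0×1 = 0
h = ReLU(0) = 0
y = w₂h = -2×0 = 0

Backward pass:
∂L/∂y = 2(y - t) = 2(0 - 2) = -4
∂y/∂h = w₂ = -2
∂h/∂z = 0 (ReLU derivative)
∂z/∂w₁ = x = 1

∂L/∂w₁ = -4 × -2 × 0 × 1 = 0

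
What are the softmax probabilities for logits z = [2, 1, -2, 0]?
p = [0.6572, 0.2418, 0.012, 0.0889]

exp(z) = [7.389, 2.718, 0.1353, 1]
Sum = 11.24
p = [0.6572, 0.2418, 0.012, 0.0889]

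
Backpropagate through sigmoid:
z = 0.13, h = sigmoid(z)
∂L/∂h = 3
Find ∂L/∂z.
∂L/∂z = 0.7468

σ(0.13) = 0.5325
σ'(0.13) = σ(0.13)(1 - σ(0.13)) = 0.5325 × 0.4675 = 0.2489
∂L/∂z = ∂L/∂h · σ'(z) = 3 × 0.2489 = 0.7468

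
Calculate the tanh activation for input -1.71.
-0.9366

tanh(-1.71) = (e^(-1.71) - e^(1.71))/(e^(-1.71) + e^(1.71)) = -0.9366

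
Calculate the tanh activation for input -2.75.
-0.9919

tanh(-2.75) = (e^(-2.75) - e^(2.75))/(e^(-2.75) + e^(2.75)) = -0.9919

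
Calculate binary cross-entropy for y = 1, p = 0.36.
L = 1.022

L = -1·log(0.36) - 0·log(0.64) = -log(0.36) = 1.022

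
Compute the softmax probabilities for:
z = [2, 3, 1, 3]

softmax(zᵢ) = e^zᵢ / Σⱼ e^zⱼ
p = [0.147, 0.3995, 0.0541, 0.3995]

exp(z) = [7.389, 20.09, 2.718, 20.09]
Sum = 50.28
p = [0.147, 0.3995, 0.0541, 0.3995]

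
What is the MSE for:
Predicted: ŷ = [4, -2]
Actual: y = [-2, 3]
MSE = 30.5

MSE = (1/2)((4--2)² + (-2-3)²) = (1/2)(36 + 25) = 30.5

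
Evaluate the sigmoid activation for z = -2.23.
0.09709

sigmoid(-2.23) = 1/(1 + e^(2.23)) = 1/(1 + 9.3) = 0.09709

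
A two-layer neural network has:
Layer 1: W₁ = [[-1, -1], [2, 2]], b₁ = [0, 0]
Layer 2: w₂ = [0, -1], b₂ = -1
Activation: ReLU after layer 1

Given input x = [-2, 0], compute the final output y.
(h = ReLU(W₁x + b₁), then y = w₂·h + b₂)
y = -1

Layer 1 pre-activation: z₁ = [2, -4]
After ReLU: h = [2, 0]
Layer 2 output: y = 0×2 + -1×0 + -1 = -1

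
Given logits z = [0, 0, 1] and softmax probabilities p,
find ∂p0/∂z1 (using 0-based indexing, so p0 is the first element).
∂p0/∂z1 = -0.04492

p = softmax(z) = [0.2119, 0.2119, 0.5761]
p0 = 0.2119, p1 = 0.2119

∂p0/∂z1 = -p0 × p1 = -0.2119 × 0.2119 = -0.04492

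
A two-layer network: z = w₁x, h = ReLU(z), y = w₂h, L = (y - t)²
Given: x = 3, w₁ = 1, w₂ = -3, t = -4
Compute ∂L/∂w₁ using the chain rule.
∂L/∂w₁ = 90

Forward pass:
z = w₁x = 1×3 = 3
h = ReLU(3) = 3
y = w₂h = -3×3 = -9

Backward pass:
∂L/∂y = 2(y - t) = 2(-9 - -4) = -10
∂y/∂h = w₂ = -3
∂h/∂z = 1 (ReLU derivative)
∂z/∂w₁ = x = 3

∂L/∂w₁ = -10 × -3 × 1 × 3 = 90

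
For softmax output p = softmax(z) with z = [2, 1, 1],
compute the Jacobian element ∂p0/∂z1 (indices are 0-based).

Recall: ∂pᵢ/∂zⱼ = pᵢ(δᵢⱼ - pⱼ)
∂p0/∂z1 = -0.1221

p = softmax(z) = [0.5761, 0.2119, 0.2119]
p0 = 0.5761, p1 = 0.2119

∂p0/∂z1 = -p0 × p1 = -0.5761 × 0.2119 = -0.1221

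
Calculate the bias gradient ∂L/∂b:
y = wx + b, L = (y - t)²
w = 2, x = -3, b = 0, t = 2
∂L/∂b = -16

y = wx + b = (2)(-3) + 0 = -6
∂L/∂y = 2(y - t) = 2(-6 - 2) = -16
∂y/∂b = 1
∂L/∂b = ∂L/∂y · ∂y/∂b = -16 × 1 = -16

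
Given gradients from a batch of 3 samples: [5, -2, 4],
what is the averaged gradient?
Average gradient = 2.333

Average = (1/3)(5 + -2 + 4) = 7/3 = 2.333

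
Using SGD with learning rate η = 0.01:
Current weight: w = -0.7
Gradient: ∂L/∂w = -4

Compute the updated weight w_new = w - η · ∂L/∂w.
w_new = -0.66

w_new = w - η·∂L/∂w = -0.7 - 0.01×(-4) = -0.7 - (-0.04) = -0.66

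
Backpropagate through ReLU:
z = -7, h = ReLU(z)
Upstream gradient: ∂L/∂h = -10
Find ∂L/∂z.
∂L/∂z = 0

h = ReLU(-7) = 0
Since z < 0: ∂h/∂z = 0
∂L/∂z = ∂L/∂h · ∂h/∂z = -10 × 0 = 0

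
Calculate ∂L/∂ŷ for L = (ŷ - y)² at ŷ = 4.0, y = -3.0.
∂L/∂ŷ = 14.0

∂L/∂ŷ = 2(ŷ - y) = 2(4.0 - -3.0) = 2(7.0) = 14.0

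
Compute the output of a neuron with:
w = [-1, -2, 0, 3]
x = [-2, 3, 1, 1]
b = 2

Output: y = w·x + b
y = 1

y = (-1)(-2) + (-2)(3) + (0)(1) + (3)(1) + 2 = 1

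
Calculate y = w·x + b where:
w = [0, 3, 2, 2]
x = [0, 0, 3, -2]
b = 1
y = 3

y = (0)(0) + (3)(0) + (2)(3) + (2)(-2) + 1 = 3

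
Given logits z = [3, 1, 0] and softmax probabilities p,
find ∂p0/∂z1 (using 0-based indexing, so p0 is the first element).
∂p0/∂z1 = -0.09636

p = softmax(z) = [0.8438, 0.1142, 0.04201]
p0 = 0.8438, p1 = 0.1142

∂p0/∂z1 = -p0 × p1 = -0.8438 × 0.1142 = -0.09636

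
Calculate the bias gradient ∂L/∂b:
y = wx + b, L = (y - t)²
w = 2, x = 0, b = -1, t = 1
∂L/∂b = -4

y = wx + b = (2)(0) + -1 = -1
∂L/∂y = 2(y - t) = 2(-1 - 1) = -4
∂y/∂b = 1
∂L/∂b = ∂L/∂y · ∂y/∂b = -4 × 1 = -4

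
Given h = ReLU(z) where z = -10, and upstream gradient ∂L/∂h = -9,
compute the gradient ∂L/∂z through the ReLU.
∂L/∂z = 0

h = ReLU(-10) = 0
Since z < 0: ∂h/∂z = 0
∂L/∂z = ∂L/∂h · ∂h/∂z = -9 × 0 = 0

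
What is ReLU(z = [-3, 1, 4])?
h = [0, 1, 4]

ReLU applied element-wise: max(0,-3)=0, max(0,1)=1, max(0,4)=4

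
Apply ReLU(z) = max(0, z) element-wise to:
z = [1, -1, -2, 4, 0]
h = [1, 0, 0, 4, 0]

ReLU applied element-wise: max(0,1)=1, max(0,-1)=0, max(0,-2)=0, max(0,4)=4, max(0,0)=0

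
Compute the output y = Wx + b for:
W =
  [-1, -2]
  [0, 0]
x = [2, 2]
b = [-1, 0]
y = [-7, 0]

Wx = [-1×2 + -2×2, 0×2 + 0×2]
   = [-6, 0]
y = Wx + b = [-6 + -1, 0 + 0] = [-7, 0]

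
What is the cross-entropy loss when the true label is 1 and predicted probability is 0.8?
L = 0.2231

L = -1·log(0.8) - 0·log(0.2) = -log(0.8) = 0.2231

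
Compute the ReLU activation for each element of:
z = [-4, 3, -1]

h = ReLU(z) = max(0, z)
h = [0, 3, 0]

ReLU applied element-wise: max(0,-4)=0, max(0,3)=3, max(0,-1)=0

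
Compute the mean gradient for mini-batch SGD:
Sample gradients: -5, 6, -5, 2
Average gradient = -0.5

Average = (1/4)(-5 + 6 + -5 + 2) = -2/4 = -0.5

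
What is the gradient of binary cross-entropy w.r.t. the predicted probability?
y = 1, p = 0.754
∂L/∂p = -1.326

∂L/∂p = -y/p + (1-y)/(1-p) = -1/0.754 + 0 = -1.326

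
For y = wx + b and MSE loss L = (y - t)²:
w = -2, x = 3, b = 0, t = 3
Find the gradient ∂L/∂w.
∂L/∂w = -54

y = wx + b = (-2)(3) + 0 = -6
∂L/∂y = 2(y - t) = 2(-6 - 3) = -18
∂y/∂w = x = 3
∂L/∂w = ∂L/∂y · ∂y/∂w = -18 × 3 = -54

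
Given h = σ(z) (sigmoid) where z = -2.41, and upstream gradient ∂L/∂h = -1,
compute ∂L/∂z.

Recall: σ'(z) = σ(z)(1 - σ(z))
∂L/∂z = -0.07562

σ(-2.41) = 0.08241
σ'(-2.41) = σ(-2.41)(1 - σ(-2.41)) = 0.08241 × 0.9176 = 0.07562
∂L/∂z = ∂L/∂h · σ'(z) = -1 × 0.07562 = -0.07562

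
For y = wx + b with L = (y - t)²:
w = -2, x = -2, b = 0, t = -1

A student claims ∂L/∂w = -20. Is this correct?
Correct

y = (-2)(-2) + 0 = 4
∂L/∂y = 2(y - t) = 2(4 - -1) = 10
∂y/∂w = x = -2
∂L/∂w = 10 × -2 = -20

Claimed value: -20
Correct: The correct gradient is -20.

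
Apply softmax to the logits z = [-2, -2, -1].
p = [0.2119, 0.2119, 0.5761]

exp(z) = [0.1353, 0.1353, 0.3679]
Sum = 0.6386
p = [0.2119, 0.2119, 0.5761]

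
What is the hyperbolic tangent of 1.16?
0.821

tanh(1.16) = (e^(1.16) - e^(-1.16))/(e^(1.16) + e^(-1.16)) = 0.821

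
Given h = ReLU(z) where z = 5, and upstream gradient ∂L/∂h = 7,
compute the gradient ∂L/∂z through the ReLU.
∂L/∂z = 7

h = ReLU(5) = 5
Since z > 0: ∂h/∂z = 1
∂L/∂z = ∂L/∂h · ∂h/∂z = 7 × 1 = 7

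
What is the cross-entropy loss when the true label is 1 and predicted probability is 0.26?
L = 1.347

L = -1·log(0.26) - 0·log(0.74) = -log(0.26) = 1.347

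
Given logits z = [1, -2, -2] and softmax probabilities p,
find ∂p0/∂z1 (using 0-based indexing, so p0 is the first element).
∂p0/∂z1 = -0.04118

p = softmax(z) = [0.9094, 0.04528, 0.04528]
p0 = 0.9094, p1 = 0.04528

∂p0/∂z1 = -p0 × p1 = -0.9094 × 0.04528 = -0.04118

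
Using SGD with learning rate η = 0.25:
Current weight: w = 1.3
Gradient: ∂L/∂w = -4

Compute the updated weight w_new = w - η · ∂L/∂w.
w_new = 2.3

w_new = w - η·∂L/∂w = 1.3 - 0.25×(-4) = 1.3 - (-1) = 2.3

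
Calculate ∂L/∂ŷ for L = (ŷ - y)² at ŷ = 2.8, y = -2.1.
∂L/∂ŷ = 9.8

∂L/∂ŷ = 2(ŷ - y) = 2(2.8 - -2.1) = 2(4.9) = 9.8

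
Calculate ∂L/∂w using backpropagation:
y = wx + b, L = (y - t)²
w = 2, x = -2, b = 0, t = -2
∂L/∂w = 8

y = wx + b = (2)(-2) + 0 = -4
∂L/∂y = 2(y - t) = 2(-4 - -2) = -4
∂y/∂w = x = -2
∂L/∂w = ∂L/∂y · ∂y/∂w = -4 × -2 = 8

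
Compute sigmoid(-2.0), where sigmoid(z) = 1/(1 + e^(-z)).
0.1192

sigmoid(-2.0) = 1/(1 + e^(2.0)) = 1/(1 + 7.389) = 0.1192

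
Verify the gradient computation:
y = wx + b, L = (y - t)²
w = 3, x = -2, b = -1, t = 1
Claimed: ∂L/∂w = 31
Incorrect

y = (3)(-2) + -1 = -7
∂L/∂y = 2(y - t) = 2(-7 - 1) = -16
∂y/∂w = x = -2
∂L/∂w = -16 × -2 = 32

Claimed value: 31
Incorrect: The correct gradient is 32.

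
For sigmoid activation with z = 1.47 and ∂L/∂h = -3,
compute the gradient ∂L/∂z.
∂L/∂z = -0.456

σ(1.47) = 0.8131
σ'(1.47) = σ(1.47)(1 - σ(1.47)) = 0.8131 × 0.1869 = 0.152
∂L/∂z = ∂L/∂h · σ'(z) = -3 × 0.152 = -0.456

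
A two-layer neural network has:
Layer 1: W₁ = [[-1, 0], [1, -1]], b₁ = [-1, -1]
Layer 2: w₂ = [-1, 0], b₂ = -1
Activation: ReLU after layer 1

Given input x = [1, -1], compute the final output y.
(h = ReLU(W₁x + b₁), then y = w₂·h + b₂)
y = -1

Layer 1 pre-activation: z₁ = [-2, 1]
After ReLU: h = [0, 1]
Layer 2 output: y = -1×0 + 0×1 + -1 = -1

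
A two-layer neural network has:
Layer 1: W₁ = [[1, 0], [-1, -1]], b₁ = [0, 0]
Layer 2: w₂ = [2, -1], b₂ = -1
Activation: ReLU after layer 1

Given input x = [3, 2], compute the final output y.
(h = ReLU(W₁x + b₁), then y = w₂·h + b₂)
y = 5

Layer 1 pre-activation: z₁ = [3, -5]
After ReLU: h = [3, 0]
Layer 2 output: y = 2×3 + -1×0 + -1 = 5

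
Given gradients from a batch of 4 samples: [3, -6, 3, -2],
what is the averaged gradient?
Average gradient = -0.5

Average = (1/4)(3 + -6 + 3 + -2) = -2/4 = -0.5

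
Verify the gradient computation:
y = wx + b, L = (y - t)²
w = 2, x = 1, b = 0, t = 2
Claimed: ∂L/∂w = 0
Correct

y = (2)(1) + 0 = 2
∂L/∂y = 2(y - t) = 2(2 - 2) = 0
∂y/∂w = x = 1
∂L/∂w = 0 × 1 = 0

Claimed value: 0
Correct: The correct gradient is 0.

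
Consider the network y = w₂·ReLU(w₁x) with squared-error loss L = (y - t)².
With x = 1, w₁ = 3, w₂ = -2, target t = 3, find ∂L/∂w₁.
∂L/∂w₁ = 36

Forward pass:
z = w₁x = 3×1 = 3
h = ReLU(3) = 3
y = w₂h = -2×3 = -6

Backward pass:
∂L/∂y = 2(y - t) = 2(-6 - 3) = -18
∂y/∂h = w₂ = -2
∂h/∂z = 1 (ReLU derivative)
∂z/∂w₁ = x = 1

∂L/∂w₁ = -18 × -2 × 1 × 1 = 36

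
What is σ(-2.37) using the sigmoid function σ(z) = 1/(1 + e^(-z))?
0.08549

sigmoid(-2.37) = 1/(1 + e^(2.37)) = 1/(1 + 10.7) = 0.08549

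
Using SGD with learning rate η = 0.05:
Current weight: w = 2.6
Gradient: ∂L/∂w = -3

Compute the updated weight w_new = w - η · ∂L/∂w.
w_new = 2.75

w_new = w - η·∂L/∂w = 2.6 - 0.05×(-3) = 2.6 - (-0.15) = 2.75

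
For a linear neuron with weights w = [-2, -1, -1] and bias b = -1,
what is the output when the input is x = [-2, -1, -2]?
y = 6

y = (-2)(-2) + (-1)(-1) + (-1)(-2) + -1 = 6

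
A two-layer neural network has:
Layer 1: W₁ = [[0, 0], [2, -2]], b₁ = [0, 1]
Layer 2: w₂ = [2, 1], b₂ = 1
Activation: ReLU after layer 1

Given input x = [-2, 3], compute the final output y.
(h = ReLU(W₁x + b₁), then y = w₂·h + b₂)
y = 1

Layer 1 pre-activation: z₁ = [0, -9]
After ReLU: h = [0, 0]
Layer 2 output: y = 2×0 + 1×0 + 1 = 1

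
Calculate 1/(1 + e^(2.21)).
0.09886

sigmoid(-2.21) = 1/(1 + e^(2.21)) = 1/(1 + 9.116) = 0.09886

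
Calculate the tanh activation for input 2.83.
0.9931

tanh(2.83) = (e^(2.83) - e^(-2.83))/(e^(2.83) + e^(-2.83)) = 0.9931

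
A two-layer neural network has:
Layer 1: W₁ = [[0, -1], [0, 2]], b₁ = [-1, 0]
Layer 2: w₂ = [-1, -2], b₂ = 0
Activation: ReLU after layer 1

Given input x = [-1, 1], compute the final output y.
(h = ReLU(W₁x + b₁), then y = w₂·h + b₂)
y = -4

Layer 1 pre-activation: z₁ = [-2, 2]
After ReLU: h = [0, 2]
Layer 2 output: y = -1×0 + -2×2 + 0 = -4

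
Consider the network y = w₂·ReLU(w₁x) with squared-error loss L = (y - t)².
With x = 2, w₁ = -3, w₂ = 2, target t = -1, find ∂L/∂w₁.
∂L/∂w₁ = 0

Forward pass:
z = w₁x = -3×2 = -6
h = ReLU(-6) = 0
y = w₂h = 2×0 = 0

Backward pass:
∂L/∂y = 2(y - t) = 2(0 - -1) = 2
∂y/∂h = w₂ = 2
∂h/∂z = 0 (ReLU derivative)
∂z/∂w₁ = x = 2

∂L/∂w₁ = 2 × 2 × 0 × 2 = 0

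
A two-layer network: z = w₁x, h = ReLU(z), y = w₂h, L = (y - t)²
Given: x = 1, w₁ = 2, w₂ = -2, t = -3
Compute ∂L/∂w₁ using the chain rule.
∂L/∂w₁ = 4

Forward pass:
z = w₁x = 2×1 = 2
h = ReLU(2) = 2
y = w₂h = -2×2 = -4

Backward pass:
∂L/∂y = 2(y - t) = 2(-4 - -3) = -2
∂y/∂h = w₂ = -2
∂h/∂z = 1 (ReLU derivative)
∂z/∂w₁ = x = 1

∂L/∂w₁ = -2 × -2 × 1 × 1 = 4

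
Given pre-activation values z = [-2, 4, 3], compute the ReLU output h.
h = [0, 4, 3]

ReLU applied element-wise: max(0,-2)=0, max(0,4)=4, max(0,3)=3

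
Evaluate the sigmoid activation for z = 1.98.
0.8787

sigmoid(1.98) = 1/(1 + e^(-1.98)) = 1/(1 + 0.1381) = 0.8787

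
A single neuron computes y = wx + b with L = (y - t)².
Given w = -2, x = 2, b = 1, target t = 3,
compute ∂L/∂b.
∂L/∂b = -12

y = wx + b = (-2)(2) + 1 = -3
∂L/∂y = 2(y - t) = 2(-3 - 3) = -12
∂y/∂b = 1
∂L/∂b = ∂L/∂y · ∂y/∂b = -12 × 1 = -12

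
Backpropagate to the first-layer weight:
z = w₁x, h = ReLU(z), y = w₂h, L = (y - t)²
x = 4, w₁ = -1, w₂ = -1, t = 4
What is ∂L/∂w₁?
∂L/∂w₁ = 0

Forward pass:
z = w₁x = -1×4 = -4
h = ReLU(-4) = 0
y = w₂h = -1×0 = 0

Backward pass:
∂L/∂y = 2(y - t) = 2(0 - 4) = -8
∂y/∂h = w₂ = -1
∂h/∂z = 0 (ReLU derivative)
∂z/∂w₁ = x = 4

∂L/∂w₁ = -8 × -1 × 0 × 4 = 0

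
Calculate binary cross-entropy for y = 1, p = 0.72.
L = 0.3285

L = -1·log(0.72) - 0·log(0.28) = -log(0.72) = 0.3285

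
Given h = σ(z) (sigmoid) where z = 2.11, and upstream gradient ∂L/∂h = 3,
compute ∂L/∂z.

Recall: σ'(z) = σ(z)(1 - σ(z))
∂L/∂z = 0.2893

σ(2.11) = 0.8919
σ'(2.11) = σ(2.11)(1 - σ(2.11)) = 0.8919 × 0.1081 = 0.09644
∂L/∂z = ∂L/∂h · σ'(z) = 3 × 0.09644 = 0.2893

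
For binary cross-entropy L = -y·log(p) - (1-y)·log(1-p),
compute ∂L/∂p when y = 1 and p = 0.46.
∂L/∂p = -2.174

∂L/∂p = -y/p + (1-y)/(1-p) = -1/0.46 + 0 = -2.174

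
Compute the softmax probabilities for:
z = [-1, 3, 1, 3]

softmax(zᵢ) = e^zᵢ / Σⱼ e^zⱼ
p = [0.0085, 0.4643, 0.0628, 0.4643]

exp(z) = [0.3679, 20.09, 2.718, 20.09]
Sum = 43.26
p = [0.0085, 0.4643, 0.0628, 0.4643]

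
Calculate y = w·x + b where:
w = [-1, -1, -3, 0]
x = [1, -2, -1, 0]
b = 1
y = 5

y = (-1)(1) + (-1)(-2) + (-3)(-1) + (0)(0) + 1 = 5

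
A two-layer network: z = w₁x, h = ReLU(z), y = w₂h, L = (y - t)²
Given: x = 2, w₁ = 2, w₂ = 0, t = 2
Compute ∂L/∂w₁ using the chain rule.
∂L/∂w₁ = 0

Forward pass:
z = w₁x = 2×2 = 4
h = ReLU(4) = 4
y = w₂h = 0×4 = 0

Backward pass:
∂L/∂y = 2(y - t) = 2(0 - 2) = -4
∂y/∂h = w₂ = 0
∂h/∂z = 1 (ReLU derivative)
∂z/∂w₁ = x = 2

∂L/∂w₁ = -4 × 0 × 1 × 2 = 0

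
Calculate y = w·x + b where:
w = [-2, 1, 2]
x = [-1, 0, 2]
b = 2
y = 8

y = (-2)(-1) + (1)(0) + (2)(2) + 2 = 8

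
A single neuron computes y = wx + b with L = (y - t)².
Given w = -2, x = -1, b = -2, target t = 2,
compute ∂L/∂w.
∂L/∂w = 4

y = wx + b = (-2)(-1) + -2 = 0
∂L/∂y = 2(y - t) = 2(0 - 2) = -4
∂y/∂w = x = -1
∂L/∂w = ∂L/∂y · ∂y/∂w = -4 × -1 = 4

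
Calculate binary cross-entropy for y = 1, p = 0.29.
L = 1.238

L = -1·log(0.29) - 0·log(0.71) = -log(0.29) = 1.238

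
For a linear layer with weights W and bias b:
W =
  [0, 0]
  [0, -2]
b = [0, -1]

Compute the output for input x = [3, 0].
y = [0, -1]

Wx = [0×3 + 0×0, 0×3 + -2×0]
   = [0, 0]
y = Wx + b = [0 + 0, 0 + -1] = [0, -1]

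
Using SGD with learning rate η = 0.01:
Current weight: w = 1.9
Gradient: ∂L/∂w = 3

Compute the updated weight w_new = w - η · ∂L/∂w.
w_new = 1.87

w_new = w - η·∂L/∂w = 1.9 - 0.01×(3) = 1.9 - (0.03) = 1.87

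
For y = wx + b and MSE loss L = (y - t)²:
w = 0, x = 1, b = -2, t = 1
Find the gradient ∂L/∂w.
∂L/∂w = -6

y = wx + b = (0)(1) + -2 = -2
∂L/∂y = 2(y - t) = 2(-2 - 1) = -6
∂y/∂w = x = 1
∂L/∂w = ∂L/∂y · ∂y/∂w = -6 × 1 = -6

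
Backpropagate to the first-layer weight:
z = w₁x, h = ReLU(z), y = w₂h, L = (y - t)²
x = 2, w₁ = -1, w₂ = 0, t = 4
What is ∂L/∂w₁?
∂L/∂w₁ = 0

Forward pass:
z = w₁x = -1×2 = -2
h = ReLU(-2) = 0
y = w₂h = 0×0 = 0

Backward pass:
∂L/∂y = 2(y - t) = 2(0 - 4) = -8
∂y/∂h = w₂ = 0
∂h/∂z = 0 (ReLU derivative)
∂z/∂w₁ = x = 2

∂L/∂w₁ = -8 × 0 × 0 × 2 = 0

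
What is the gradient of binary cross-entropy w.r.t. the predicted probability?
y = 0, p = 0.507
∂L/∂p = 2.028

∂L/∂p = -y/p + (1-y)/(1-p) = 0 + 1/0.493 = 2.028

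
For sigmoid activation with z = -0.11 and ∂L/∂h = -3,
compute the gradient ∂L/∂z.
∂L/∂z = -0.7477

σ(-0.11) = 0.4725
σ'(-0.11) = σ(-0.11)(1 - σ(-0.11)) = 0.4725 × 0.5275 = 0.2492
∂L/∂z = ∂L/∂h · σ'(z) = -3 × 0.2492 = -0.7477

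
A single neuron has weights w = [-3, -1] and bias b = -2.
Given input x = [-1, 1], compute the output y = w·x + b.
y = 0

y = (-3)(-1) + (-1)(1) + -2 = 0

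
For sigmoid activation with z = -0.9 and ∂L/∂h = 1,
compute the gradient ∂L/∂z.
∂L/∂z = 0.2055

σ(-0.9) = 0.2891
σ'(-0.9) = σ(-0.9)(1 - σ(-0.9)) = 0.2891 × 0.7109 = 0.2055
∂L/∂z = ∂L/∂h · σ'(z) = 1 × 0.2055 = 0.2055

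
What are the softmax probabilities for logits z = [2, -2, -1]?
p = [0.9362, 0.0171, 0.0466]

exp(z) = [7.389, 0.1353, 0.3679]
Sum = 7.892
p = [0.9362, 0.0171, 0.0466]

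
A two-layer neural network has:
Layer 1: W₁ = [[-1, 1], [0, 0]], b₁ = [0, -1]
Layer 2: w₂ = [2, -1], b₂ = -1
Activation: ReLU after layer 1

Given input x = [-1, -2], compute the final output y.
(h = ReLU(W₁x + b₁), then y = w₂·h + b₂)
y = -1

Layer 1 pre-activation: z₁ = [-1, -1]
After ReLU: h = [0, 0]
Layer 2 output: y = 2×0 + -1×0 + -1 = -1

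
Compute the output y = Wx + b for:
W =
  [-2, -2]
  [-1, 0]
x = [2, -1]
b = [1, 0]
y = [-1, -2]

Wx = [-2×2 + -2×-1, -1×2 + 0×-1]
   = [-2, -2]
y = Wx + b = [-2 + 1, -2 + 0] = [-1, -2]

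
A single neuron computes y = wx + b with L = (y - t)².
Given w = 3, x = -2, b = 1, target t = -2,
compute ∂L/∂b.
∂L/∂b = -6

y = wx + b = (3)(-2) + 1 = -5
∂L/∂y = 2(y - t) = 2(-5 - -2) = -6
∂y/∂b = 1
∂L/∂b = ∂L/∂y · ∂y/∂b = -6 × 1 = -6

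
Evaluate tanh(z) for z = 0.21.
0.207

tanh(0.21) = (e^(0.21) - e^(-0.21))/(e^(0.21) + e^(-0.21)) = 0.207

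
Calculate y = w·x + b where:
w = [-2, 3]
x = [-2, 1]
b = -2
y = 5

y = (-2)(-2) + (3)(1) + -2 = 5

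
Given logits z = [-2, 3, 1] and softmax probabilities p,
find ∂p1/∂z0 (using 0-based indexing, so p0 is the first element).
∂p1/∂z0 = -0.005166

p = softmax(z) = [0.0059, 0.8756, 0.1185]
p1 = 0.8756, p0 = 0.0059

∂p1/∂z0 = -p1 × p0 = -0.8756 × 0.0059 = -0.005166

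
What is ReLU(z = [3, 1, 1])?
h = [3, 1, 1]

ReLU applied element-wise: max(0,3)=3, max(0,1)=1, max(0,1)=1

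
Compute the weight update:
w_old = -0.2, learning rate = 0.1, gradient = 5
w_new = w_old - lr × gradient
w_new = -0.7

w_new = w - η·∂L/∂w = -0.2 - 0.1×(5) = -0.2 - (0.5) = -0.7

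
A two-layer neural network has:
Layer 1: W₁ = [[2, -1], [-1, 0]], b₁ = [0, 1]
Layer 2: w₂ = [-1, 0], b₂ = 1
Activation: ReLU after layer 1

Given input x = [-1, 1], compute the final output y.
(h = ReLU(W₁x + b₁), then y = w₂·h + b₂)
y = 1

Layer 1 pre-activation: z₁ = [-3, 2]
After ReLU: h = [0, 2]
Layer 2 output: y = -1×0 + 0×2 + 1 = 1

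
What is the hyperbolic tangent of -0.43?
-0.4053

tanh(-0.43) = (e^(-0.43) - e^(0.43))/(e^(-0.43) + e^(0.43)) = -0.4053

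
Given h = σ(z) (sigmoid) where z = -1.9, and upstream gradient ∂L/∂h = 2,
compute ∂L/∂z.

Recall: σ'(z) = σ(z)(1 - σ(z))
∂L/∂z = 0.2264

σ(-1.9) = 0.1301
σ'(-1.9) = σ(-1.9)(1 - σ(-1.9)) = 0.1301 × 0.8699 = 0.1132
∂L/∂z = ∂L/∂h · σ'(z) = 2 × 0.1132 = 0.2264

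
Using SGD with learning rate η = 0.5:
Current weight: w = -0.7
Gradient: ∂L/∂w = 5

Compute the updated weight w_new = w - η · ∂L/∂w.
w_new = -3.2

w_new = w - η·∂L/∂w = -0.7 - 0.5×(5) = -0.7 - (2.5) = -3.2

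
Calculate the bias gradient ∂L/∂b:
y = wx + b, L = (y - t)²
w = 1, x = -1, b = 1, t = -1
∂L/∂b = 2

y = wx + b = (1)(-1) + 1 = 0
∂L/∂y = 2(y - t) = 2(0 - -1) = 2
∂y/∂b = 1
∂L/∂b = ∂L/∂y · ∂y/∂b = 2 × 1 = 2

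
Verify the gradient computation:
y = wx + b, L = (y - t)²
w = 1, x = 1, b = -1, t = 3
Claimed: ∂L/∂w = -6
Correct

y = (1)(1) + -1 = 0
∂L/∂y = 2(y - t) = 2(0 - 3) = -6
∂y/∂w = x = 1
∂L/∂w = -6 × 1 = -6

Claimed value: -6
Correct: The correct gradient is -6.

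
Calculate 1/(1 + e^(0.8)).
0.31

sigmoid(-0.8) = 1/(1 + e^(0.8)) = 1/(1 + 2.226) = 0.31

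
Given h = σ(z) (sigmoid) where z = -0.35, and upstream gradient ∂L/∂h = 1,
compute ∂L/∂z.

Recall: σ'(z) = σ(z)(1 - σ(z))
∂L/∂z = 0.2425

σ(-0.35) = 0.4134
σ'(-0.35) = σ(-0.35)(1 - σ(-0.35)) = 0.4134 × 0.5866 = 0.2425
∂L/∂z = ∂L/∂h · σ'(z) = 1 × 0.2425 = 0.2425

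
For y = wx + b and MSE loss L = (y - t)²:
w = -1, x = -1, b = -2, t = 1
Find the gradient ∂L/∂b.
∂L/∂b = -4

y = wx + b = (-1)(-1) + -2 = -1
∂L/∂y = 2(y - t) = 2(-1 - 1) = -4
∂y/∂b = 1
∂L/∂b = ∂L/∂y · ∂y/∂b = -4 × 1 = -4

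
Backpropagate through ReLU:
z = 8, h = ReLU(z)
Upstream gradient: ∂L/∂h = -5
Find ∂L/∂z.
∂L/∂z = -5

h = ReLU(8) = 8
Since z > 0: ∂h/∂z = 1
∂L/∂z = ∂L/∂h · ∂h/∂z = -5 × 1 = -5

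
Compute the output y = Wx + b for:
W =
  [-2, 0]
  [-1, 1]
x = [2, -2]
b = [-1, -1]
y = [-5, -5]

Wx = [-2×2 + 0×-2, -1×2 + 1×-2]
   = [-4, -4]
y = Wx + b = [-4 + -1, -4 + -1] = [-5, -5]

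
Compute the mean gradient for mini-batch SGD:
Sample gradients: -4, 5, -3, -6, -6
Average gradient = -2.8

Average = (1/5)(-4 + 5 + -3 + -6 + -6) = -14/5 = -2.8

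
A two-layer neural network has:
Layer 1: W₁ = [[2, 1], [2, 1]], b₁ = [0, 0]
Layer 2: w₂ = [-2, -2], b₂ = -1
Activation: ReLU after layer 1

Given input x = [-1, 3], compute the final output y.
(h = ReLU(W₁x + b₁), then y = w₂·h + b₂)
y = -5

Layer 1 pre-activation: z₁ = [1, 1]
After ReLU: h = [1, 1]
Layer 2 output: y = -2×1 + -2×1 + -1 = -5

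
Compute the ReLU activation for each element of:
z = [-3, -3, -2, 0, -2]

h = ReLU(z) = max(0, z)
h = [0, 0, 0, 0, 0]

ReLU applied element-wise: max(0,-3)=0, max(0,-3)=0, max(0,-2)=0, max(0,0)=0, max(0,-2)=0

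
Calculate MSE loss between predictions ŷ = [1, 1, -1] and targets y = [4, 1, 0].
MSE = 3.333

MSE = (1/3)((1-4)² + (1-1)² + (-1-0)²) = (1/3)(9 + 0 + 1) = 3.333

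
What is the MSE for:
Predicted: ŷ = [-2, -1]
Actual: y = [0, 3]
MSE = 10

MSE = (1/2)((-2-0)² + (-1-3)²) = (1/2)(4 + 16) = 10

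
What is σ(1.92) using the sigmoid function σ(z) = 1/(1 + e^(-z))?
0.8721

sigmoid(1.92) = 1/(1 + e^(-1.92)) = 1/(1 + 0.1466) = 0.8721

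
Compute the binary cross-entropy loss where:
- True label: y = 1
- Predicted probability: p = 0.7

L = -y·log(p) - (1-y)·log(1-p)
L = 0.3567

L = -1·log(0.7) - 0·log(0.3) = -log(0.7) = 0.3567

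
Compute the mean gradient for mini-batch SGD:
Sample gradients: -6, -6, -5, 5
Average gradient = -3

Average = (1/4)(-6 + -6 + -5 + 5) = -12/4 = -3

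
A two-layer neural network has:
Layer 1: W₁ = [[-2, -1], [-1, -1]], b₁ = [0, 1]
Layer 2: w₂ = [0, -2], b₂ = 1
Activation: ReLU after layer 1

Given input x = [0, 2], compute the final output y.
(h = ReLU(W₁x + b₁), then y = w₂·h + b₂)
y = 1

Layer 1 pre-activation: z₁ = [-2, -1]
After ReLU: h = [0, 0]
Layer 2 output: y = 0×0 + -2×0 + 1 = 1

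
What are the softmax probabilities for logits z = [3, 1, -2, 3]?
p = [0.4668, 0.0632, 0.0031, 0.4668]

exp(z) = [20.09, 2.718, 0.1353, 20.09]
Sum = 43.02
p = [0.4668, 0.0632, 0.0031, 0.4668]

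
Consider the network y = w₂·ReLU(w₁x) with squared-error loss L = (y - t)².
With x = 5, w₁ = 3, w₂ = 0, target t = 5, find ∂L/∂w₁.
∂L/∂w₁ = 0

Forward pass:
z = w₁x = 3×5 = 15
h = ReLU(15) = 15
y = w₂h = 0×15 = 0

Backward pass:
∂L/∂y = 2(y - t) = 2(0 - 5) = -10
∂y/∂h = w₂ = 0
∂h/∂z = 1 (ReLU derivative)
∂z/∂w₁ = x = 5

∂L/∂w₁ = -10 × 0 × 1 × 5 = 0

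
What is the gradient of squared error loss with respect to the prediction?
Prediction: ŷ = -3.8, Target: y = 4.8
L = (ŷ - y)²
∂L/∂ŷ = -17.2

∂L/∂ŷ = 2(ŷ - y) = 2(-3.8 - 4.8) = 2(-8.6) = -17.2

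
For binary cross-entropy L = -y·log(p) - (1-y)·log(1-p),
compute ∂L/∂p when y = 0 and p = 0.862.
∂L/∂p = 7.246

∂L/∂p = -y/p + (1-y)/(1-p) = 0 + 1/0.138 = 7.246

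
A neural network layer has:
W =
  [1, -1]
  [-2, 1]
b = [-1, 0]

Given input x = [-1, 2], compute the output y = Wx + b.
y = [-4, 4]

Wx = [1×-1 + -1×2, -2×-1 + 1×2]
   = [-3, 4]
y = Wx + b = [-3 + -1, 4 + 0] = [-4, 4]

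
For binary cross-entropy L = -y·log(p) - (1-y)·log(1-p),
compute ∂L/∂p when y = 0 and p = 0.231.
∂L/∂p = 1.3

∂L/∂p = -y/p + (1-y)/(1-p) = 0 + 1/0.769 = 1.3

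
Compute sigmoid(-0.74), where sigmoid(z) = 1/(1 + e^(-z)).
0.323

sigmoid(-0.74) = 1/(1 + e^(0.74)) = 1/(1 + 2.096) = 0.323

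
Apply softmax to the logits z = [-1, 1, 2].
p = [0.0351, 0.2595, 0.7054]

exp(z) = [0.3679, 2.718, 7.389]
Sum = 10.48
p = [0.0351, 0.2595, 0.7054]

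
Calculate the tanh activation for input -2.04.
-0.9667

tanh(-2.04) = (e^(-2.04) - e^(2.04))/(e^(-2.04) + e^(2.04)) = -0.9667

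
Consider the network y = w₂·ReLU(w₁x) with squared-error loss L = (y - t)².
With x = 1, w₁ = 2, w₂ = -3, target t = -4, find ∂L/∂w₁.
∂L/∂w₁ = 12

Forward pass:
z = w₁x = 2×1 = 2
h = ReLU(2) = 2
y = w₂h = -3×2 = -6

Backward pass:
∂L/∂y = 2(y - t) = 2(-6 - -4) = -4
∂y/∂h = w₂ = -3
∂h/∂z = 1 (ReLU derivative)
∂z/∂w₁ = x = 1

∂L/∂w₁ = -4 × -3 × 1 × 1 = 12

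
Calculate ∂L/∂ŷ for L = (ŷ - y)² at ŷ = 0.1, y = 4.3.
∂L/∂ŷ = -8.4

∂L/∂ŷ = 2(ŷ - y) = 2(0.1 - 4.3) = 2(-4.2) = -8.4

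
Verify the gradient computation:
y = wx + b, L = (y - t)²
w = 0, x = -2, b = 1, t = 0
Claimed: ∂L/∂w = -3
Incorrect

y = (0)(-2) + 1 = 1
∂L/∂y = 2(y - t) = 2(1 - 0) = 2
∂y/∂w = x = -2
∂L/∂w = 2 × -2 = -4

Claimed value: -3
Incorrect: The correct gradient is -4.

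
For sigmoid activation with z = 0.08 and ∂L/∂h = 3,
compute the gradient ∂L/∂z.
∂L/∂z = 0.7488

σ(0.08) = 0.52
σ'(0.08) = σ(0.08)(1 - σ(0.08)) = 0.52 × 0.48 = 0.2496
∂L/∂z = ∂L/∂h · σ'(z) = 3 × 0.2496 = 0.7488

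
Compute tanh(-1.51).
-0.9069

tanh(-1.51) = (e^(-1.51) - e^(1.51))/(e^(-1.51) + e^(1.51)) = -0.9069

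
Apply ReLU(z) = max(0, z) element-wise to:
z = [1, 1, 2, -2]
h = [1, 1, 2, 0]

ReLU applied element-wise: max(0,1)=1, max(0,1)=1, max(0,2)=2, max(0,-2)=0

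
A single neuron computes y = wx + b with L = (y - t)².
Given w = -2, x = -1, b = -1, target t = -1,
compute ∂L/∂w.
∂L/∂w = -4

y = wx + b = (-2)(-1) + -1 = 1
∂L/∂y = 2(y - t) = 2(1 - -1) = 4
∂y/∂w = x = -1
∂L/∂w = ∂L/∂y · ∂y/∂w = 4 × -1 = -4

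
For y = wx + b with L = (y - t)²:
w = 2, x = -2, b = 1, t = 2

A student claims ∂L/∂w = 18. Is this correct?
Incorrect

y = (2)(-2) + 1 = -3
∂L/∂y = 2(y - t) = 2(-3 - 2) = -10
∂y/∂w = x = -2
∂L/∂w = -10 × -2 = 20

Claimed value: 18
Incorrect: The correct gradient is 20.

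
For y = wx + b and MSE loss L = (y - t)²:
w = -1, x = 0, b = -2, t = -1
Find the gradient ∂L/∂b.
∂L/∂b = -2

y = wx + b = (-1)(0) + -2 = -2
∂L/∂y = 2(y - t) = 2(-2 - -1) = -2
∂y/∂b = 1
∂L/∂b = ∂L/∂y · ∂y/∂b = -2 × 1 = -2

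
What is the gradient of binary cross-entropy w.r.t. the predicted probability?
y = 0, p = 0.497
∂L/∂p = 1.988

∂L/∂p = -y/p + (1-y)/(1-p) = 0 + 1/0.503 = 1.988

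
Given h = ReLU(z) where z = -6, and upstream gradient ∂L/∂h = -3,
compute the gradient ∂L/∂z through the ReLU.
∂L/∂z = 0

h = ReLU(-6) = 0
Since z < 0: ∂h/∂z = 0
∂L/∂z = ∂L/∂h · ∂h/∂z = -3 × 0 = 0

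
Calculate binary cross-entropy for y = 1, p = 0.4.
L = 0.9163

L = -1·log(0.4) - 0·log(0.6) = -log(0.4) = 0.9163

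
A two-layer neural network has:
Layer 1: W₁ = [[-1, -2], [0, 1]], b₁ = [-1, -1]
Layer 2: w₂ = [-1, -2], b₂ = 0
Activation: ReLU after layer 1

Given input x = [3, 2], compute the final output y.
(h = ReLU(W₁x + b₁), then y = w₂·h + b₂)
y = -2

Layer 1 pre-activation: z₁ = [-8, 1]
After ReLU: h = [0, 1]
Layer 2 output: y = -1×0 + -2×1 + 0 = -2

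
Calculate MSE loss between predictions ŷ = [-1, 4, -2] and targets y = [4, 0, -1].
MSE = 14

MSE = (1/3)((-1-4)² + (4-0)² + (-2--1)²) = (1/3)(25 + 16 + 1) = 14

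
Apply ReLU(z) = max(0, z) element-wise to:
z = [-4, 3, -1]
h = [0, 3, 0]

ReLU applied element-wise: max(0,-4)=0, max(0,3)=3, max(0,-1)=0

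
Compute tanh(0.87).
0.7014

tanh(0.87) = (e^(0.87) - e^(-0.87))/(e^(0.87) + e^(-0.87)) = 0.7014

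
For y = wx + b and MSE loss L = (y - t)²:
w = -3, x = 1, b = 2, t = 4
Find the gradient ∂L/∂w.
∂L/∂w = -10

y = wx + b = (-3)(1) + 2 = -1
∂L/∂y = 2(y - t) = 2(-1 - 4) = -10
∂y/∂w = x = 1
∂L/∂w = ∂L/∂y · ∂y/∂w = -10 × 1 = -10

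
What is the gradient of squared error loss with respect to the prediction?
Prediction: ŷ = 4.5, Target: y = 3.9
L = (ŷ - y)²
∂L/∂ŷ = 1.2

∂L/∂ŷ = 2(ŷ - y) = 2(4.5 - 3.9) = 2(0.6) = 1.2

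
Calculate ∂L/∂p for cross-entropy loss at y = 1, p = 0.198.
∂L/∂p = -5.051

∂L/∂p = -y/p + (1-y)/(1-p) = -1/0.198 + 0 = -5.051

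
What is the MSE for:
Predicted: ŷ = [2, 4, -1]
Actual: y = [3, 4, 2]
MSE = 3.333

MSE = (1/3)((2-3)² + (4-4)² + (-1-2)²) = (1/3)(1 + 0 + 9) = 3.333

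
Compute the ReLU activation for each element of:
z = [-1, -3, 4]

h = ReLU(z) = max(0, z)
h = [0, 0, 4]

ReLU applied element-wise: max(0,-1)=0, max(0,-3)=0, max(0,4)=4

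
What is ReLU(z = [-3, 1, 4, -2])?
h = [0, 1, 4, 0]

ReLU applied element-wise: max(0,-3)=0, max(0,1)=1, max(0,4)=4, max(0,-2)=0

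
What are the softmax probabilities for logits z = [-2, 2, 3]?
p = [0.0049, 0.2676, 0.7275]

exp(z) = [0.1353, 7.389, 20.09]
Sum = 27.61
p = [0.0049, 0.2676, 0.7275]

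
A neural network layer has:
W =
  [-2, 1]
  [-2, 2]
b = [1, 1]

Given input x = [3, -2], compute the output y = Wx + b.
y = [-7, -9]

Wx = [-2×3 + 1×-2, -2×3 + 2×-2]
   = [-8, -10]
y = Wx + b = [-8 + 1, -10 + 1] = [-7, -9]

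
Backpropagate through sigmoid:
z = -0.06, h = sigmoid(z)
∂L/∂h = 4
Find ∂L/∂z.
∂L/∂z = 0.9991

σ(-0.06) = 0.485
σ'(-0.06) = σ(-0.06)(1 - σ(-0.06)) = 0.485 × 0.515 = 0.2498
∂L/∂z = ∂L/∂h · σ'(z) = 4 × 0.2498 = 0.9991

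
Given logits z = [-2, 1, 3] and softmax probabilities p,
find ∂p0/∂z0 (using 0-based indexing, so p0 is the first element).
∂p0/∂z0 = 0.005865

p = softmax(z) = [0.0059, 0.1185, 0.8756]
p0 = 0.0059

∂p0/∂z0 = p0(1 - p0) = 0.0059 × (1 - 0.0059) = 0.005865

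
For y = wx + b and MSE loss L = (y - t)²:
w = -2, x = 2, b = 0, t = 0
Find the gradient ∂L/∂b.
∂L/∂b = -8

y = wx + b = (-2)(2) + 0 = -4
∂L/∂y = 2(y - t) = 2(-4 - 0) = -8
∂y/∂b = 1
∂L/∂b = ∂L/∂y · ∂y/∂b = -8 × 1 = -8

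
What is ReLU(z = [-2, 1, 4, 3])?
h = [0, 1, 4, 3]

ReLU applied element-wise: max(0,-2)=0, max(0,1)=1, max(0,4)=4, max(0,3)=3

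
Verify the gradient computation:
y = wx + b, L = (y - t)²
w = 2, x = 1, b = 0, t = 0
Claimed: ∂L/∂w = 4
Correct

y = (2)(1) + 0 = 2
∂L/∂y = 2(y - t) = 2(2 - 0) = 4
∂y/∂w = x = 1
∂L/∂w = 4 × 1 = 4

Claimed value: 4
Correct: The correct gradient is 4.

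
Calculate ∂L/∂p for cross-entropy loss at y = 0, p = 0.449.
∂L/∂p = 1.815

∂L/∂p = -y/p + (1-y)/(1-p) = 0 + 1/0.551 = 1.815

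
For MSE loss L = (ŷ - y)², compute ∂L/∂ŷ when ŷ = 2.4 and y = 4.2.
∂L/∂ŷ = -3.6

∂L/∂ŷ = 2(ŷ - y) = 2(2.4 - 4.2) = 2(-1.8) = -3.6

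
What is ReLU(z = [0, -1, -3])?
h = [0, 0, 0]

ReLU applied element-wise: max(0,0)=0, max(0,-1)=0, max(0,-3)=0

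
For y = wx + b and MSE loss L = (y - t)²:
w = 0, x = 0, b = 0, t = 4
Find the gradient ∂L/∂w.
∂L/∂w = 0

y = wx + b = (0)(0) + 0 = 0
∂L/∂y = 2(y - t) = 2(0 - 4) = -8
∂y/∂w = x = 0
∂L/∂w = ∂L/∂y · ∂y/∂w = -8 × 0 = 0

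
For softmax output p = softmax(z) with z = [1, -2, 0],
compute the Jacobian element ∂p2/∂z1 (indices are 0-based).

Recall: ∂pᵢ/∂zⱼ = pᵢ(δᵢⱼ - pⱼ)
∂p2/∂z1 = -0.009113

p = softmax(z) = [0.7054, 0.03512, 0.2595]
p2 = 0.2595, p1 = 0.03512

∂p2/∂z1 = -p2 × p1 = -0.2595 × 0.03512 = -0.009113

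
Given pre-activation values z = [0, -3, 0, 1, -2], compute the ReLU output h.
h = [0, 0, 0, 1, 0]

ReLU applied element-wise: max(0,0)=0, max(0,-3)=0, max(0,0)=0, max(0,1)=1, max(0,-2)=0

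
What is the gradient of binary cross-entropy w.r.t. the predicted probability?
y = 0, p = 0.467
∂L/∂p = 1.876

∂L/∂p = -y/p + (1-y)/(1-p) = 0 + 1/0.533 = 1.876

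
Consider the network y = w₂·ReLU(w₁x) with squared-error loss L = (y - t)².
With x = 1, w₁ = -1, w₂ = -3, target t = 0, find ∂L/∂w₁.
∂L/∂w₁ = 0

Forward pass:
z = w₁x = -1×1 = -1
h = ReLU(-1) = 0
y = w₂h = -3×0 = 0

Backward pass:
∂L/∂y = 2(y - t) = 2(0 - 0) = 0
∂y/∂h = w₂ = -3
∂h/∂z = 0 (ReLU derivative)
∂z/∂w₁ = x = 1

∂L/∂w₁ = 0 × -3 × 0 × 1 = 0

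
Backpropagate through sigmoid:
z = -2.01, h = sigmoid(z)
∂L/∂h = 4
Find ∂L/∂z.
∂L/∂z = 0.4168

σ(-2.01) = 0.1182
σ'(-2.01) = σ(-2.01)(1 - σ(-2.01)) = 0.1182 × 0.8818 = 0.1042
∂L/∂z = ∂L/∂h · σ'(z) = 4 × 0.1042 = 0.4168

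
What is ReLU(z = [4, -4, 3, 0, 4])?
h = [4, 0, 3, 0, 4]

ReLU applied element-wise: max(0,4)=4, max(0,-4)=0, max(0,3)=3, max(0,0)=0, max(0,4)=4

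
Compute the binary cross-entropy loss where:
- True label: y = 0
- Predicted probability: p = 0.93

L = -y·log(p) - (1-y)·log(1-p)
L = 2.659

L = -0·log(0.93) - 1·log(0.07) = -log(0.07) = 2.659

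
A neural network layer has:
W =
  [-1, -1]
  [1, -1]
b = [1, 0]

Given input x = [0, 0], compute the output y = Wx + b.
y = [1, 0]

Wx = [-1×0 + -1×0, 1×0 + -1×0]
   = [0, 0]
y = Wx + b = [0 + 1, 0 + 0] = [1, 0]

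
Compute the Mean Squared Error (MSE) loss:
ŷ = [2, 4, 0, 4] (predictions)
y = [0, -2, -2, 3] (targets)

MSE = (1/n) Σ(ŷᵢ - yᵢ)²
MSE = 11.25

MSE = (1/4)((2-0)² + (4--2)² + (0--2)² + (4-3)²) = (1/4)(4 + 36 + 4 + 1) = 11.25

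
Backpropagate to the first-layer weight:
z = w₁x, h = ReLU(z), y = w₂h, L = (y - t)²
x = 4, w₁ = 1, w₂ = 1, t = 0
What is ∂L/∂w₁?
∂L/∂w₁ = 32

Forward pass:
z = w₁x = 1×4 = 4
h = ReLU(4) = 4
y = w₂h = 1×4 = 4

Backward pass:
∂L/∂y = 2(y - t) = 2(4 - 0) = 8
∂y/∂h = w₂ = 1
∂h/∂z = 1 (ReLU derivative)
∂z/∂w₁ = x = 4

∂L/∂w₁ = 8 × 1 × 1 × 4 = 32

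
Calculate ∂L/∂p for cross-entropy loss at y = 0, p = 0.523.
∂L/∂p = 2.096

∂L/∂p = -y/p + (1-y)/(1-p) = 0 + 1/0.477 = 2.096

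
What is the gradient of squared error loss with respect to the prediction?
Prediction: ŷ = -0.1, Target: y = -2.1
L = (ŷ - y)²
∂L/∂ŷ = 4.0

∂L/∂ŷ = 2(ŷ - y) = 2(-0.1 - -2.1) = 2(2.0) = 4.0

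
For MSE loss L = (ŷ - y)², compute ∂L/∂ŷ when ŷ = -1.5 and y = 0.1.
∂L/∂ŷ = -3.2

∂L/∂ŷ = 2(ŷ - y) = 2(-1.5 - 0.1) = 2(-1.6) = -3.2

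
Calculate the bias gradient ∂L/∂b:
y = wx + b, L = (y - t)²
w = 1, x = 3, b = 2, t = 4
∂L/∂b = 2

y = wx + b = (1)(3) + 2 = 5
∂L/∂y = 2(y - t) = 2(5 - 4) = 2
∂y/∂b = 1
∂L/∂b = ∂L/∂y · ∂y/∂b = 2 × 1 = 2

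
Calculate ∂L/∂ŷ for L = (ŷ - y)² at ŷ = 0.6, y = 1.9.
∂L/∂ŷ = -2.6

∂L/∂ŷ = 2(ŷ - y) = 2(0.6 - 1.9) = 2(-1.3) = -2.6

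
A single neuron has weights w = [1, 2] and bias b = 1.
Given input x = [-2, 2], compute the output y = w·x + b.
y = 3

y = (1)(-2) + (2)(2) + 1 = 3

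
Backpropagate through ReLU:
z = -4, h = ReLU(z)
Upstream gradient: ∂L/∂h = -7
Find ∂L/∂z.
∂L/∂z = 0

h = ReLU(-4) = 0
Since z < 0: ∂h/∂z = 0
∂L/∂z = ∂L/∂h · ∂h/∂z = -7 × 0 = 0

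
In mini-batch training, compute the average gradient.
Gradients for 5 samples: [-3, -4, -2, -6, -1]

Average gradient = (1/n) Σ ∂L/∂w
Average gradient = -3.2

Average = (1/5)(-3 + -4 + -2 + -6 + -1) = -16/5 = -3.2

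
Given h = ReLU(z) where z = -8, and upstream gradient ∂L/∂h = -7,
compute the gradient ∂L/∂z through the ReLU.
∂L/∂z = 0

h = ReLU(-8) = 0
Since z < 0: ∂h/∂z = 0
∂L/∂z = ∂L/∂h · ∂h/∂z = -7 × 0 = 0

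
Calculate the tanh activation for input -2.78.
-0.9923

tanh(-2.78) = (e^(-2.78) - e^(2.78))/(e^(-2.78) + e^(2.78)) = -0.9923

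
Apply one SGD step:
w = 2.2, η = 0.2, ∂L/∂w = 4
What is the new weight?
w_new = 1.4

w_new = w - η·∂L/∂w = 2.2 - 0.2×(4) = 2.2 - (0.8) = 1.4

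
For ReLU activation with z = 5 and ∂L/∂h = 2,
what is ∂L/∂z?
∂L/∂z = 2

h = ReLU(5) = 5
Since z > 0: ∂h/∂z = 1
∂L/∂z = ∂L/∂h · ∂h/∂z = 2 × 1 = 2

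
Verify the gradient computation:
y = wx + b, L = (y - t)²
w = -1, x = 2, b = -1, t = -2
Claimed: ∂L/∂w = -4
Correct

y = (-1)(2) + -1 = -3
∂L/∂y = 2(y - t) = 2(-3 - -2) = -2
∂y/∂w = x = 2
∂L/∂w = -2 × 2 = -4

Claimed value: -4
Correct: The correct gradient is -4.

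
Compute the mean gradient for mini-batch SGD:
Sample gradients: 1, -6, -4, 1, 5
Average gradient = -0.6

Average = (1/5)(1 + -6 + -4 + 1 + 5) = -3/5 = -0.6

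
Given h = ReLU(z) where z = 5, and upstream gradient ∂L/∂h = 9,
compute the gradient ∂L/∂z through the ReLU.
∂L/∂z = 9

h = ReLU(5) = 5
Since z > 0: ∂h/∂z = 1
∂L/∂z = ∂L/∂h · ∂h/∂z = 9 × 1 = 9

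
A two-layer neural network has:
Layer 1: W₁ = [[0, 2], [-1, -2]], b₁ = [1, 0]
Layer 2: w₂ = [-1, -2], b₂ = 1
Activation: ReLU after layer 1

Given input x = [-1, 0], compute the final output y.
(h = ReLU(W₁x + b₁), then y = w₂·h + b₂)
y = -2

Layer 1 pre-activation: z₁ = [1, 1]
After ReLU: h = [1, 1]
Layer 2 output: y = -1×1 + -2×1 + 1 = -2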